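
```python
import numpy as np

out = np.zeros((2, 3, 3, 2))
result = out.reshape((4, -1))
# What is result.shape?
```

(4, 9)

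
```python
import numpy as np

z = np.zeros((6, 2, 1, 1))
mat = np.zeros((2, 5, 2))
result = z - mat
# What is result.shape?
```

(6, 2, 5, 2)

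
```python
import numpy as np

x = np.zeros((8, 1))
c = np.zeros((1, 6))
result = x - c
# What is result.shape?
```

(8, 6)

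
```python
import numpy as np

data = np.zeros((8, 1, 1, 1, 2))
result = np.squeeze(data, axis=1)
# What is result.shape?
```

(8, 1, 1, 2)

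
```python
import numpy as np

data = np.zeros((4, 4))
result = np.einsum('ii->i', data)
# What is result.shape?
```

(4,)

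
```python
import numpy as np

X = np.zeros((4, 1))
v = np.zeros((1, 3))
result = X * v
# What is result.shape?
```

(4, 3)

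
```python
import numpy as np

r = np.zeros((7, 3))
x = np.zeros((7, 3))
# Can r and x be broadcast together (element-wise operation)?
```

Yes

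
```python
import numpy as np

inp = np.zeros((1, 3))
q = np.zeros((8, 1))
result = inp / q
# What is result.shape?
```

(8, 3)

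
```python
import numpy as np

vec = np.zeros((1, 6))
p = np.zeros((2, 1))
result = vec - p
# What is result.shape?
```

(2, 6)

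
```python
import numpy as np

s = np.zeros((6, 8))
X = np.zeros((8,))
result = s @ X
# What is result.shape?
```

(6,)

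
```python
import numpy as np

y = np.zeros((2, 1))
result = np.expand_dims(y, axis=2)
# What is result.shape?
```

(2, 1, 1)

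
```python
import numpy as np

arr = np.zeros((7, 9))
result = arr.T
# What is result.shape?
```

(9, 7)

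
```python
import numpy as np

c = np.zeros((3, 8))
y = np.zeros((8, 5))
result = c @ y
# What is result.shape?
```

(3, 5)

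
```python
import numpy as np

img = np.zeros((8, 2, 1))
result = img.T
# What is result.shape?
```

(1, 2, 8)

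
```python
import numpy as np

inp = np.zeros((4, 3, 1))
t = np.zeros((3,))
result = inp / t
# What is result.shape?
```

(4, 3, 3)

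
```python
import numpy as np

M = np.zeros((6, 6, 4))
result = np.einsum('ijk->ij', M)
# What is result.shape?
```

(6, 6)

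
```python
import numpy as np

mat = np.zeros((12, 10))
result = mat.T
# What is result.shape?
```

(10, 12)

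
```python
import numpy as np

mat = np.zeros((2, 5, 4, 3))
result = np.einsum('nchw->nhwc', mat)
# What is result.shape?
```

(2, 4, 3, 5)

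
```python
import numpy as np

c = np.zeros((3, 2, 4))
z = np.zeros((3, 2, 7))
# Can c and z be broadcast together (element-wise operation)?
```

No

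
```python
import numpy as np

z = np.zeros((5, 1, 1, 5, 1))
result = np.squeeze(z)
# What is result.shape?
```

(5, 5)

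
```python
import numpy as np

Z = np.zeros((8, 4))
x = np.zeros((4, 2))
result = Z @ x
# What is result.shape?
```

(8, 2)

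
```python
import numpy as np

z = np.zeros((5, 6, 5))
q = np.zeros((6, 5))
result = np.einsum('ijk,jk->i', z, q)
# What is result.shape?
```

(5,)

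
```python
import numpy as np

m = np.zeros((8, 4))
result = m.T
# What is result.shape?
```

(4, 8)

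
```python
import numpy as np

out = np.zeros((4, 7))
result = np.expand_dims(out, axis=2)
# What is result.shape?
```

(4, 7, 1)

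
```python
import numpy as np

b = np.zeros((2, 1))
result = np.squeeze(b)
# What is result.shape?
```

(2,)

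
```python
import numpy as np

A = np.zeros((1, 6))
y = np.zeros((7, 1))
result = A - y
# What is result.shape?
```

(7, 6)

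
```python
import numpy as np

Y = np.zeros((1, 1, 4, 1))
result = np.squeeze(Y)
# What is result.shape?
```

(4,)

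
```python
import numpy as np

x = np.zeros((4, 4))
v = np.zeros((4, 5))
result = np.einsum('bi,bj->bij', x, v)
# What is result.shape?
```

(4, 4, 5)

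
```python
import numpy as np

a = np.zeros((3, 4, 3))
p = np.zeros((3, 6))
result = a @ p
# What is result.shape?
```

(3, 4, 6)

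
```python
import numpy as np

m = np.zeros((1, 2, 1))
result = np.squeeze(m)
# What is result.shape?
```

(2,)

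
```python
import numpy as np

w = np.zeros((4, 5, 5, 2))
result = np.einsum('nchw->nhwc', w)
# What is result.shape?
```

(4, 5, 2, 5)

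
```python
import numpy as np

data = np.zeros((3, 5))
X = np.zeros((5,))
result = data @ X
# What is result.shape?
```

(3,)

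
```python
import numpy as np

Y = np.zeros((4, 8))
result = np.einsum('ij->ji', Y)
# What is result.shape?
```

(8, 4)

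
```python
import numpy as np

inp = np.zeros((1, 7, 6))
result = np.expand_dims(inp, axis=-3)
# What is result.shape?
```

(1, 1, 7, 6)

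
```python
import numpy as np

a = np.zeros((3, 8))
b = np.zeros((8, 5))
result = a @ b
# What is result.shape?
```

(3, 5)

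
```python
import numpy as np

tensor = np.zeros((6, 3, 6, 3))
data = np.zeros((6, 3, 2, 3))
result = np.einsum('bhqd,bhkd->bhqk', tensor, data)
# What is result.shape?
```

(6, 3, 6, 2)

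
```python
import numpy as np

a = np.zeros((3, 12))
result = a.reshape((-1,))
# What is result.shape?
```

(36,)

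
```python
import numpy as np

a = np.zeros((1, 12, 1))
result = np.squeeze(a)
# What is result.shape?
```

(12,)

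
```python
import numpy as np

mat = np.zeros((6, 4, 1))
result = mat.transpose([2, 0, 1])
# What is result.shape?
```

(1, 6, 4)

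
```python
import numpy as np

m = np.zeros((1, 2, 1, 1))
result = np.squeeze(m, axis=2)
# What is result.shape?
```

(1, 2, 1)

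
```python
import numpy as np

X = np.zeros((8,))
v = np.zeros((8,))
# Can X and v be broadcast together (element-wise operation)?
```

Yes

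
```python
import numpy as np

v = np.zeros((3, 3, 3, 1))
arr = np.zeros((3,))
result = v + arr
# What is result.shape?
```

(3, 3, 3, 3)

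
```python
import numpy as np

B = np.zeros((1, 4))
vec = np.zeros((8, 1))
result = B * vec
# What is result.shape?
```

(8, 4)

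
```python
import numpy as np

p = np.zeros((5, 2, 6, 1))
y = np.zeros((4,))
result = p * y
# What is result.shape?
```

(5, 2, 6, 4)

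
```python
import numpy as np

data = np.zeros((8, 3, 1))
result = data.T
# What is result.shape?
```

(1, 3, 8)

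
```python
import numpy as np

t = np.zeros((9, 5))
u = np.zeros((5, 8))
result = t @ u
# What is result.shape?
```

(9, 8)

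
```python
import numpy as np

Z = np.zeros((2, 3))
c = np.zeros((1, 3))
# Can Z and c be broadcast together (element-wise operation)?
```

Yes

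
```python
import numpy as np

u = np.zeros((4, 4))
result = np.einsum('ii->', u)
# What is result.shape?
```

()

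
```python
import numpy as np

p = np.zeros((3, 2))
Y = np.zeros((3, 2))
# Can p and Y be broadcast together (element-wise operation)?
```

Yes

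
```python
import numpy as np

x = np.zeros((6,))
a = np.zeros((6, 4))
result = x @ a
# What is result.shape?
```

(4,)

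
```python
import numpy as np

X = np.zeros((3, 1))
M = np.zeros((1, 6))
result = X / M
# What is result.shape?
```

(3, 6)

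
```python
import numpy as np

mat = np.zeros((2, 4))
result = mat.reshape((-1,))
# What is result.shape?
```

(8,)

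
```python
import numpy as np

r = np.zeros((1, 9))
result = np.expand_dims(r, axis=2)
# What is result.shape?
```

(1, 9, 1)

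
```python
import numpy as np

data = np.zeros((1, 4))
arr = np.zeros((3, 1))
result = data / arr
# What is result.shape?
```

(3, 4)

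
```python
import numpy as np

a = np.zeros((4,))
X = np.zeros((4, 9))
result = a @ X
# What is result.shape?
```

(9,)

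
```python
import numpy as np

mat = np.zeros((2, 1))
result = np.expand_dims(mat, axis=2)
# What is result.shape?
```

(2, 1, 1)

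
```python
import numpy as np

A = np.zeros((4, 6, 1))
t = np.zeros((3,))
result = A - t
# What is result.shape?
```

(4, 6, 3)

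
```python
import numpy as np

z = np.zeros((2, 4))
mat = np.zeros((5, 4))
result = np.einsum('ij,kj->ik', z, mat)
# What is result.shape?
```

(2, 5)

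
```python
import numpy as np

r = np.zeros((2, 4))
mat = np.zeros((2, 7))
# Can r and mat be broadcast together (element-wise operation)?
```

No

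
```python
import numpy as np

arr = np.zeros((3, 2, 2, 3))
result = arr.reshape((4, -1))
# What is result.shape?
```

(4, 9)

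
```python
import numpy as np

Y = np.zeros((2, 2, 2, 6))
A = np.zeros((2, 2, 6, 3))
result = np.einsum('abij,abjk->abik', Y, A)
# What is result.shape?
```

(2, 2, 2, 3)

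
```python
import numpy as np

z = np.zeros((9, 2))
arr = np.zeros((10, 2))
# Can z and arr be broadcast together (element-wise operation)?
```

No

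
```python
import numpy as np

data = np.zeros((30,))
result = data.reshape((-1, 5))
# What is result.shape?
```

(6, 5)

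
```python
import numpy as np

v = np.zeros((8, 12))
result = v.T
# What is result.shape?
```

(12, 8)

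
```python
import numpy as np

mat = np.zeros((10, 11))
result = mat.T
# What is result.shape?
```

(11, 10)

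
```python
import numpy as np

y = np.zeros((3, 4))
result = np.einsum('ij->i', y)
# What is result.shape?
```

(3,)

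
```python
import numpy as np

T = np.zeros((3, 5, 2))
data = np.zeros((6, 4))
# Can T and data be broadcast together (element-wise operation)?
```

No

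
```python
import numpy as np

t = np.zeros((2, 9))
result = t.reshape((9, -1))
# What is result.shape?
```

(9, 2)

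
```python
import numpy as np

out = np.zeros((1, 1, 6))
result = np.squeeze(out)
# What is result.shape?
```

(6,)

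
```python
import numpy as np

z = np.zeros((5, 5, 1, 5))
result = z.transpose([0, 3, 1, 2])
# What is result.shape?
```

(5, 5, 5, 1)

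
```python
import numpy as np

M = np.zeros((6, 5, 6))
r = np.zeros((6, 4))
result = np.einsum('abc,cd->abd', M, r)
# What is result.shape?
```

(6, 5, 4)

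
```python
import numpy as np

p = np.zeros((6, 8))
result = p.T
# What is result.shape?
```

(8, 6)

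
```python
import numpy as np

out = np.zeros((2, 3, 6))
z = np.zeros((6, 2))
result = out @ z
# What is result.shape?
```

(2, 3, 2)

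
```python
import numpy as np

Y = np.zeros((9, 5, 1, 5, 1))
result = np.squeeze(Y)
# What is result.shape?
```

(9, 5, 5)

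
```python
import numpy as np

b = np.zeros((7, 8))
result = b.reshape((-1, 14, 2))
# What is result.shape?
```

(2, 14, 2)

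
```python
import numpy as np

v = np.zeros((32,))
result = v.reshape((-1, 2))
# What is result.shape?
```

(16, 2)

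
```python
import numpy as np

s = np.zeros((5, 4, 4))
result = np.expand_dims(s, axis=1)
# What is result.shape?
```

(5, 1, 4, 4)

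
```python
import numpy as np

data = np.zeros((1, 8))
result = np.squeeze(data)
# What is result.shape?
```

(8,)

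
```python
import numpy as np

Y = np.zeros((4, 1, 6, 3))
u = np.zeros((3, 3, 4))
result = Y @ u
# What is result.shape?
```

(4, 3, 6, 4)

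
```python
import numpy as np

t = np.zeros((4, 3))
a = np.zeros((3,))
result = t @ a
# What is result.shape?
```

(4,)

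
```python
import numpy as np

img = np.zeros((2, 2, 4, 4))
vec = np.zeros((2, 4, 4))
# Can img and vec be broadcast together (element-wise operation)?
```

Yes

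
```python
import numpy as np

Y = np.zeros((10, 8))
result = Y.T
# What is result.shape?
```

(8, 10)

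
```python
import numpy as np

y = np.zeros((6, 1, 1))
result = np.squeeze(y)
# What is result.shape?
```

(6,)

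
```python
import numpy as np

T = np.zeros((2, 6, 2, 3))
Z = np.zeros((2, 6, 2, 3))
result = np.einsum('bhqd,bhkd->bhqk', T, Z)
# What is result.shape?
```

(2, 6, 2, 2)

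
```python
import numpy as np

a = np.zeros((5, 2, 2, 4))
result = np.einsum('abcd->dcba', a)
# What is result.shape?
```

(4, 2, 2, 5)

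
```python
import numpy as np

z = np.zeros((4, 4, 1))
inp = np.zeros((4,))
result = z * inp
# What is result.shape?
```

(4, 4, 4)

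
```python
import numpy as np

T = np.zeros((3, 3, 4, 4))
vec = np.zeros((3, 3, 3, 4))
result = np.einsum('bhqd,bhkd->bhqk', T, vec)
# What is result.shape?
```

(3, 3, 4, 3)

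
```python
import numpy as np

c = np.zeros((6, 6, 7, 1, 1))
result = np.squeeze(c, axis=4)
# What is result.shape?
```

(6, 6, 7, 1)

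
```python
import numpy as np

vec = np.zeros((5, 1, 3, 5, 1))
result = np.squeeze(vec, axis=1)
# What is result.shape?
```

(5, 3, 5, 1)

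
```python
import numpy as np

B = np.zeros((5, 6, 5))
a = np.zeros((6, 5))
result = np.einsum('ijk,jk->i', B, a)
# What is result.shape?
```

(5,)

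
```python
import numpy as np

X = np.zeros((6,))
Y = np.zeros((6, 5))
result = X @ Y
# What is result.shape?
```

(5,)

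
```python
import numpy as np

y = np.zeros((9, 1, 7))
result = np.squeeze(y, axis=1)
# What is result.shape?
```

(9, 7)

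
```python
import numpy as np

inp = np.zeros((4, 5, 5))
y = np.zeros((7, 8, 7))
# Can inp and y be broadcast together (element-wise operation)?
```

No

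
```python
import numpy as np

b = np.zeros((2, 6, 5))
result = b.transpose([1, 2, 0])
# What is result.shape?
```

(6, 5, 2)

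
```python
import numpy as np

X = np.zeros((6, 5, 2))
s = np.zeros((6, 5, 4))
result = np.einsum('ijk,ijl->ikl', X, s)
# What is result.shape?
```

(6, 2, 4)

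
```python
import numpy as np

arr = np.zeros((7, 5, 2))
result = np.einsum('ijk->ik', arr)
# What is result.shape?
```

(7, 2)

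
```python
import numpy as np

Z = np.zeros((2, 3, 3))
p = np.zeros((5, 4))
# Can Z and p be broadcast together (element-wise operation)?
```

No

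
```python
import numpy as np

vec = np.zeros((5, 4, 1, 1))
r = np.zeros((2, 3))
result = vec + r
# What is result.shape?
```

(5, 4, 2, 3)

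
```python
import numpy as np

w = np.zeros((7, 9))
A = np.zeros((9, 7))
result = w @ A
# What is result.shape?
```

(7, 7)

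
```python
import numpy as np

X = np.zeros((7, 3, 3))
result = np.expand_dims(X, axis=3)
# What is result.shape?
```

(7, 3, 3, 1)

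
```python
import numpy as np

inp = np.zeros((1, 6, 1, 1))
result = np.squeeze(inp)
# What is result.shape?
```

(6,)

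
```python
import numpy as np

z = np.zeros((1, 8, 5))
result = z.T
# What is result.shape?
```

(5, 8, 1)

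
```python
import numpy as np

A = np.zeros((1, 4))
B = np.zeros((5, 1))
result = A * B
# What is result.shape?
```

(5, 4)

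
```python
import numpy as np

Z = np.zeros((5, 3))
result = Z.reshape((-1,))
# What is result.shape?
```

(15,)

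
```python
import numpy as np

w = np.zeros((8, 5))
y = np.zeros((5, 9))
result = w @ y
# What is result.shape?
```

(8, 9)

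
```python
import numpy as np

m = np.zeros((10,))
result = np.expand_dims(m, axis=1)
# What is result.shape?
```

(10, 1)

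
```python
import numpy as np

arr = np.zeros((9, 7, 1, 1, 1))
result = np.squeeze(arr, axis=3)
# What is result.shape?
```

(9, 7, 1, 1)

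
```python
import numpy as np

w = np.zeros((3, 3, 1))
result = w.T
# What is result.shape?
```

(1, 3, 3)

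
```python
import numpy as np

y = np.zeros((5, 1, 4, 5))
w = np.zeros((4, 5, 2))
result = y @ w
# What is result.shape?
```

(5, 4, 4, 2)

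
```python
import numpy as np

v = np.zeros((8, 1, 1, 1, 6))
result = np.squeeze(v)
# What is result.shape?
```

(8, 6)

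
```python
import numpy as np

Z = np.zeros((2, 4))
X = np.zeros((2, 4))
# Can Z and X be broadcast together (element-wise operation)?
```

Yes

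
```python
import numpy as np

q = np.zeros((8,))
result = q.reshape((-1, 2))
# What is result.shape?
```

(4, 2)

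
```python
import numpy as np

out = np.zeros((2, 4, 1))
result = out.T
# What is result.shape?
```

(1, 4, 2)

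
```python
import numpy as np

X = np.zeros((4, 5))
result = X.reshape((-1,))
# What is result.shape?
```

(20,)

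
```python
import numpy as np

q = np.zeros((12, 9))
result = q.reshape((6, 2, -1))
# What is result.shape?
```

(6, 2, 9)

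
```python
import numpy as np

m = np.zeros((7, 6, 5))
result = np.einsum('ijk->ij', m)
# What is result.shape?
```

(7, 6)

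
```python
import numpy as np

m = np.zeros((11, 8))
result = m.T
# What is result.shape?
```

(8, 11)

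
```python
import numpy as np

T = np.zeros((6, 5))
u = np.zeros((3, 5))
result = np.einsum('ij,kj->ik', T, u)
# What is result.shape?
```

(6, 3)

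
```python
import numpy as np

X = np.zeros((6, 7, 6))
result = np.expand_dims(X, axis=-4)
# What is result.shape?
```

(1, 6, 7, 6)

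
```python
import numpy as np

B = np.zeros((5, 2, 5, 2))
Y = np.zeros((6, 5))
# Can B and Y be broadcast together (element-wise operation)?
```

No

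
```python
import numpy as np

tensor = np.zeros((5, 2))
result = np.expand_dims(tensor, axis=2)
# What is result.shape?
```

(5, 2, 1)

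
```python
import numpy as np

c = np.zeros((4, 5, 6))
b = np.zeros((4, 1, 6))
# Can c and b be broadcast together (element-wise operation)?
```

Yes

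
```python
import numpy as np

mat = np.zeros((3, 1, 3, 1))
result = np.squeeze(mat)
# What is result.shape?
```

(3, 3)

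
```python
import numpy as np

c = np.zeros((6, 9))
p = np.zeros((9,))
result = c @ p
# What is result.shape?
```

(6,)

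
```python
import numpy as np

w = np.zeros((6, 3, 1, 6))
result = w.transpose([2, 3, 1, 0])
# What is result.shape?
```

(1, 6, 3, 6)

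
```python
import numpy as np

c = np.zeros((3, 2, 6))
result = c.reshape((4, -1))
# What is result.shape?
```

(4, 9)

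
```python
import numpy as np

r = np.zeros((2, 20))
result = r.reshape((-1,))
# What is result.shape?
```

(40,)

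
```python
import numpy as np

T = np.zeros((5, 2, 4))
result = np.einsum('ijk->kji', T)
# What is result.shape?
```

(4, 2, 5)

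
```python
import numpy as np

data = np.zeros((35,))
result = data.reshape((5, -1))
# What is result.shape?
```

(5, 7)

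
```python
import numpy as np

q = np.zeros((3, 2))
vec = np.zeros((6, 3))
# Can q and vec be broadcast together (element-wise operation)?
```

No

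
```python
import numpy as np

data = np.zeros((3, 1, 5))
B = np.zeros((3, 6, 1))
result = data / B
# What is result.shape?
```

(3, 6, 5)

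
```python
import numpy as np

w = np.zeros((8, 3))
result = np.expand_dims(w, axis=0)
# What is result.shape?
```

(1, 8, 3)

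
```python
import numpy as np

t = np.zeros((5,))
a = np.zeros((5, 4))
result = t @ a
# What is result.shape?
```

(4,)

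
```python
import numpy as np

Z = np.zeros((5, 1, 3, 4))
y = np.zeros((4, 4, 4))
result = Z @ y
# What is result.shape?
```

(5, 4, 3, 4)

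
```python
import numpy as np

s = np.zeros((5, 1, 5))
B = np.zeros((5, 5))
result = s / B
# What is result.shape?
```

(5, 5, 5)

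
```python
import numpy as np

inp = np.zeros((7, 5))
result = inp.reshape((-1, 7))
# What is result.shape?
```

(5, 7)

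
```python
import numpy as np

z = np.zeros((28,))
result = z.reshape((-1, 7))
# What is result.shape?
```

(4, 7)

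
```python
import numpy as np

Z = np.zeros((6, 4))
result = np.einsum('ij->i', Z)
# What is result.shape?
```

(6,)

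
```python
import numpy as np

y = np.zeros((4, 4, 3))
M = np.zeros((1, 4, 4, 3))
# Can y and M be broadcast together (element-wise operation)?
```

Yes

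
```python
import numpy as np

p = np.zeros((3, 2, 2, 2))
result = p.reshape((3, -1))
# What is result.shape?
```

(3, 8)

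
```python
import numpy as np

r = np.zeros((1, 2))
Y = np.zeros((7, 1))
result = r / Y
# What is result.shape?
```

(7, 2)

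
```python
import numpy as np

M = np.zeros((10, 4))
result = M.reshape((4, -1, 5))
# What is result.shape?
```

(4, 2, 5)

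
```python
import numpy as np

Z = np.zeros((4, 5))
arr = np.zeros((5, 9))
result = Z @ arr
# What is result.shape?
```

(4, 9)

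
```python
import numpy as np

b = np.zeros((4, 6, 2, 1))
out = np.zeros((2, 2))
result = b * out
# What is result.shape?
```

(4, 6, 2, 2)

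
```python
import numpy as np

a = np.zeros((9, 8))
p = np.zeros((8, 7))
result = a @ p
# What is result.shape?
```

(9, 7)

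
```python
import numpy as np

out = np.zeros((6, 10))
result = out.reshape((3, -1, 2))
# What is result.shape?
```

(3, 10, 2)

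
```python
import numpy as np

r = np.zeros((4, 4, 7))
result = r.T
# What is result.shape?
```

(7, 4, 4)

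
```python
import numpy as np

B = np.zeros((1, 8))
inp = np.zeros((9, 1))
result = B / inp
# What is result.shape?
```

(9, 8)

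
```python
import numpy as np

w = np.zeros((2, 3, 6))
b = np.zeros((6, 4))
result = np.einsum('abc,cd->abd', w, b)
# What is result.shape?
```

(2, 3, 4)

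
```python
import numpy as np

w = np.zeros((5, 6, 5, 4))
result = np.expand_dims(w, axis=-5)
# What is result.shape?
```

(1, 5, 6, 5, 4)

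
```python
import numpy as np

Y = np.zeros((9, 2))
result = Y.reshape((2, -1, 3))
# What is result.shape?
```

(2, 3, 3)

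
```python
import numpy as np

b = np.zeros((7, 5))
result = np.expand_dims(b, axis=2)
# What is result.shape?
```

(7, 5, 1)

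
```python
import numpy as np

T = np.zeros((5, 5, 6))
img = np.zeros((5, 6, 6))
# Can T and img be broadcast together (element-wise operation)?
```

No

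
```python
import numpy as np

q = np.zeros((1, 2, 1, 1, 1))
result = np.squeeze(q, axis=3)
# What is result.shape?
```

(1, 2, 1, 1)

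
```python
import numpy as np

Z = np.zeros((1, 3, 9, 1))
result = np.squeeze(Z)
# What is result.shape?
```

(3, 9)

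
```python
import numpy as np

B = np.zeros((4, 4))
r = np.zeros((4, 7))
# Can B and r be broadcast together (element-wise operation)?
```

No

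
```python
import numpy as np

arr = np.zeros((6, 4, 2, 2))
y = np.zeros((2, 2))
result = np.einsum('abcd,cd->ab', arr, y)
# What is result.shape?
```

(6, 4)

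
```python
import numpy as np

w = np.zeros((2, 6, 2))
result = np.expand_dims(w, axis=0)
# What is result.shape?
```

(1, 2, 6, 2)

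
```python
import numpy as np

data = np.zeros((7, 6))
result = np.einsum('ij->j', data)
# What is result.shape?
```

(6,)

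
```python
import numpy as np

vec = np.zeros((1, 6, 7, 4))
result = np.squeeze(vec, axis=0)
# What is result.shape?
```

(6, 7, 4)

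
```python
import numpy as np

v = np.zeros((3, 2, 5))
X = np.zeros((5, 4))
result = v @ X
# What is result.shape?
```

(3, 2, 4)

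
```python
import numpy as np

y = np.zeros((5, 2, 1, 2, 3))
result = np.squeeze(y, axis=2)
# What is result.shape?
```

(5, 2, 2, 3)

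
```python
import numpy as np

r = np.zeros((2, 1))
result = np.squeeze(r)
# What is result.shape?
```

(2,)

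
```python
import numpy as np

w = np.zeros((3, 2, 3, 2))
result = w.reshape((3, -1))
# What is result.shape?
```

(3, 12)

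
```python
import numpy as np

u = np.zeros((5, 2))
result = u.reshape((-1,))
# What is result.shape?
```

(10,)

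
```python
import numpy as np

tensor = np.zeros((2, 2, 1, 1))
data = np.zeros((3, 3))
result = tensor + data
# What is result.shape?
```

(2, 2, 3, 3)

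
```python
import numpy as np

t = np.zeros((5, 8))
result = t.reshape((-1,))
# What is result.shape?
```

(40,)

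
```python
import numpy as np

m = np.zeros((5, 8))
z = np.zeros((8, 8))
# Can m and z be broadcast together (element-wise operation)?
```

No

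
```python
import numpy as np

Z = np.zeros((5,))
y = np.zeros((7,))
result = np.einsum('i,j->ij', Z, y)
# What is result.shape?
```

(5, 7)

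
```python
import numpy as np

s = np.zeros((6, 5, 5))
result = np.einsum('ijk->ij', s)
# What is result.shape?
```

(6, 5)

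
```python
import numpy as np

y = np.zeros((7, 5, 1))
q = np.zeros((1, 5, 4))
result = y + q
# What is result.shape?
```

(7, 5, 4)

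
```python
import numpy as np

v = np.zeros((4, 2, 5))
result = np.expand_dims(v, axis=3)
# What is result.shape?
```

(4, 2, 5, 1)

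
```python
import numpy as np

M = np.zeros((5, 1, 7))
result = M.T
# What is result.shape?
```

(7, 1, 5)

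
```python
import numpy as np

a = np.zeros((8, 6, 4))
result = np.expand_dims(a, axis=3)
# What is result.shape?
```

(8, 6, 4, 1)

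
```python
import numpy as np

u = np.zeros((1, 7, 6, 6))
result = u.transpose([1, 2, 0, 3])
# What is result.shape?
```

(7, 6, 1, 6)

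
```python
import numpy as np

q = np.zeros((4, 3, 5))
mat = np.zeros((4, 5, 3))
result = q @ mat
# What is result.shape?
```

(4, 3, 3)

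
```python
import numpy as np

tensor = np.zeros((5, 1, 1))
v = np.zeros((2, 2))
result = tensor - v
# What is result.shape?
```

(5, 2, 2)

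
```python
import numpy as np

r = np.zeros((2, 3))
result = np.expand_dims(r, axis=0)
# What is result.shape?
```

(1, 2, 3)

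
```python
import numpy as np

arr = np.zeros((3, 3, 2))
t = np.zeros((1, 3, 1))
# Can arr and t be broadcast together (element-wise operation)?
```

Yes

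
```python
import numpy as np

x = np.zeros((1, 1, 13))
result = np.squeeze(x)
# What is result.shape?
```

(13,)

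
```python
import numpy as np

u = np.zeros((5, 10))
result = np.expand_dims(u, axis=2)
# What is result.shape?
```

(5, 10, 1)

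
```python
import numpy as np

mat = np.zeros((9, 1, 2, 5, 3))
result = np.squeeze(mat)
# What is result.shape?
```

(9, 2, 5, 3)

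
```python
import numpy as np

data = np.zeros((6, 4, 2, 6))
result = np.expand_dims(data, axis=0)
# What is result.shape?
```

(1, 6, 4, 2, 6)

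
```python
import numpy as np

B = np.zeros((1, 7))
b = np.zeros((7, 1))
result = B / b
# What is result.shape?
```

(7, 7)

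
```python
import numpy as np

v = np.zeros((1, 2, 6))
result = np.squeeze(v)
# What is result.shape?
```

(2, 6)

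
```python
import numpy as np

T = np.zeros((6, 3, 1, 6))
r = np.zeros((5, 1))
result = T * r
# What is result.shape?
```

(6, 3, 5, 6)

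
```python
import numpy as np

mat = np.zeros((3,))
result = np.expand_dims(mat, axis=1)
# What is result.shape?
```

(3, 1)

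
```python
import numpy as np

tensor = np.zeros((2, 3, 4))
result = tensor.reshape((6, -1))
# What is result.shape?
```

(6, 4)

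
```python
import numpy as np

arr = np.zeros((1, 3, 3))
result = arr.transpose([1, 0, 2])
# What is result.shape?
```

(3, 1, 3)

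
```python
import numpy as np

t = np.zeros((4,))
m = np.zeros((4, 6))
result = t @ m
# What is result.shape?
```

(6,)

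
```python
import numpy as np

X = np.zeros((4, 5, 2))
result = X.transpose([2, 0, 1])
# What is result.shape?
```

(2, 4, 5)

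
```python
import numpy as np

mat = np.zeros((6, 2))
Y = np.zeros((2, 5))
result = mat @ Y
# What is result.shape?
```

(6, 5)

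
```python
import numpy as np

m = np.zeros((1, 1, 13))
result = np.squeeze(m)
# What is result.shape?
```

(13,)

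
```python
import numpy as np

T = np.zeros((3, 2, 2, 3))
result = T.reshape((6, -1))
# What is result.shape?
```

(6, 6)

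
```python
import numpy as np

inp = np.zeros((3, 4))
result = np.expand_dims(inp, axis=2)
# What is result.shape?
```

(3, 4, 1)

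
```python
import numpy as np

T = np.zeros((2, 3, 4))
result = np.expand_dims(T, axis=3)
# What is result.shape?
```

(2, 3, 4, 1)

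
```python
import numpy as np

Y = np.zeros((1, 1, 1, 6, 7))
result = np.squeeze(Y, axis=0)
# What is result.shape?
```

(1, 1, 6, 7)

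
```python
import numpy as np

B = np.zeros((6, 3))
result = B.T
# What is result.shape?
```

(3, 6)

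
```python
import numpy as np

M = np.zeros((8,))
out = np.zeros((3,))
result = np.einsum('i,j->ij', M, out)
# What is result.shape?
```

(8, 3)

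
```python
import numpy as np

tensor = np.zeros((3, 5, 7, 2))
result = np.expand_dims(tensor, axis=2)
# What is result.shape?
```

(3, 5, 1, 7, 2)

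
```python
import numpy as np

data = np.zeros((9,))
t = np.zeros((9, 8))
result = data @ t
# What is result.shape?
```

(8,)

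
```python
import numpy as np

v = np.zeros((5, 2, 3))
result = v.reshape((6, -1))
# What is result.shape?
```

(6, 5)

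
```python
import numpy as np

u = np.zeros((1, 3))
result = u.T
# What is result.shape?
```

(3, 1)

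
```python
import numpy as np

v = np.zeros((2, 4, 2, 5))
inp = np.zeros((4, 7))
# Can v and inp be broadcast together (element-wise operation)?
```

No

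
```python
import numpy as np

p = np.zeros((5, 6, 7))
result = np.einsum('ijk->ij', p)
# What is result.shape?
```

(5, 6)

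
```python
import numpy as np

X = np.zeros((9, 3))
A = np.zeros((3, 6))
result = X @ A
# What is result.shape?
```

(9, 6)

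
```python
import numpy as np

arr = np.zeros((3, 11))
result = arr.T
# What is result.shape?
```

(11, 3)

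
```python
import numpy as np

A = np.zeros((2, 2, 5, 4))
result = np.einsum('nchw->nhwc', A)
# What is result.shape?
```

(2, 5, 4, 2)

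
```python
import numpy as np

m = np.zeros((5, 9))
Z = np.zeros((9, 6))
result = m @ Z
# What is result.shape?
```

(5, 6)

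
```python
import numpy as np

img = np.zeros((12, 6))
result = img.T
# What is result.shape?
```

(6, 12)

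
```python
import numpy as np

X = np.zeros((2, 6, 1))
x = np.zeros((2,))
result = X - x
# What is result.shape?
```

(2, 6, 2)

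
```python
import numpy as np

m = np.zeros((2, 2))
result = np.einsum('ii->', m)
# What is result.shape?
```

()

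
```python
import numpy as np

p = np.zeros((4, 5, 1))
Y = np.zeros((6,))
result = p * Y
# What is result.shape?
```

(4, 5, 6)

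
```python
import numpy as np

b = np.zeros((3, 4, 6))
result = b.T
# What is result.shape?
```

(6, 4, 3)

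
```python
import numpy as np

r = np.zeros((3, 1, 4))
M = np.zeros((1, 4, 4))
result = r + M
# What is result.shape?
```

(3, 4, 4)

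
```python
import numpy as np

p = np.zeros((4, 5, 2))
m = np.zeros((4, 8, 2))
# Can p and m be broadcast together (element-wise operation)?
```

No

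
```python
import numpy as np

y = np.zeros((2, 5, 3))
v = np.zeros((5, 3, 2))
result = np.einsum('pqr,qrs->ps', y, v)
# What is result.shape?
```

(2, 2)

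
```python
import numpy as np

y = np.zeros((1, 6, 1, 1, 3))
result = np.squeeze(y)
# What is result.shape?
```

(6, 3)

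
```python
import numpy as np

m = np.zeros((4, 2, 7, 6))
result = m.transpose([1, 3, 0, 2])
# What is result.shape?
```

(2, 6, 4, 7)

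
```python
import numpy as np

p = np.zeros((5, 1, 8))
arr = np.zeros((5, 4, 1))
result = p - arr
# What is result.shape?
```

(5, 4, 8)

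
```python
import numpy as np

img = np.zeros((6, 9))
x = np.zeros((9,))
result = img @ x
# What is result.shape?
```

(6,)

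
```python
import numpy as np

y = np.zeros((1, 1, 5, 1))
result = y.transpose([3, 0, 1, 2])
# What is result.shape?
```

(1, 1, 1, 5)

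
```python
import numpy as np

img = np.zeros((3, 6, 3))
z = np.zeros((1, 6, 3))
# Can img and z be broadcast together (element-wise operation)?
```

Yes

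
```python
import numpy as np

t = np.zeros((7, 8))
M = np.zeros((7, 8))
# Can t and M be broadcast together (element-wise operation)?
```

Yes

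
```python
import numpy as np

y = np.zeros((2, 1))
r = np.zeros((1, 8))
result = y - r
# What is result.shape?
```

(2, 8)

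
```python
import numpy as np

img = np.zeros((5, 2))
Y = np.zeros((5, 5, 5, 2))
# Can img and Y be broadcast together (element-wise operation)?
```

Yes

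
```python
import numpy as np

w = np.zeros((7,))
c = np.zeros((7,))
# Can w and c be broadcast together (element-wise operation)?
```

Yes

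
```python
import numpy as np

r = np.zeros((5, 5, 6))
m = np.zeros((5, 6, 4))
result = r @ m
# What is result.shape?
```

(5, 5, 4)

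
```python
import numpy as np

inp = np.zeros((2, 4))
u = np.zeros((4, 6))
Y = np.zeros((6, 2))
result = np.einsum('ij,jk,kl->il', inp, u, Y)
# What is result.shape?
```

(2, 2)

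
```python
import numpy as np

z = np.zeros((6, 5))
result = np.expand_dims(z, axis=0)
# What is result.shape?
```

(1, 6, 5)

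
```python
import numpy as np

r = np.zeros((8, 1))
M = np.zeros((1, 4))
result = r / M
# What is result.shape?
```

(8, 4)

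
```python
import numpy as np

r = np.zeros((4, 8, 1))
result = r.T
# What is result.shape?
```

(1, 8, 4)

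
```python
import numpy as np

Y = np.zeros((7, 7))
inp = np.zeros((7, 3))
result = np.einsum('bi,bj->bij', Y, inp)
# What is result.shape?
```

(7, 7, 3)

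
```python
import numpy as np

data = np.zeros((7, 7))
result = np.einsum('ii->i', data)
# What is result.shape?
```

(7,)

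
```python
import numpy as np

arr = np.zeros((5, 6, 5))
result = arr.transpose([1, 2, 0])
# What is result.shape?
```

(6, 5, 5)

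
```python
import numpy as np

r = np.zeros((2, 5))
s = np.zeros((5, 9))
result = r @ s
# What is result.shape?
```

(2, 9)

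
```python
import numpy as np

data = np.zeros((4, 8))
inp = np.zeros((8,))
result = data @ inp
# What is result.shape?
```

(4,)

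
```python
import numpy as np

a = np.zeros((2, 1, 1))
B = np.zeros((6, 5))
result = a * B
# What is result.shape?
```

(2, 6, 5)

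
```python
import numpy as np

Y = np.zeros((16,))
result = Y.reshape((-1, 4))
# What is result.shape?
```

(4, 4)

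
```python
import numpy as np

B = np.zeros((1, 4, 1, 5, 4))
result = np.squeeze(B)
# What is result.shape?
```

(4, 5, 4)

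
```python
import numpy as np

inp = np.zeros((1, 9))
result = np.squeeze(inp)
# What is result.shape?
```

(9,)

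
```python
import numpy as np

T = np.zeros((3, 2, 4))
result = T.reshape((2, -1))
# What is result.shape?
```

(2, 12)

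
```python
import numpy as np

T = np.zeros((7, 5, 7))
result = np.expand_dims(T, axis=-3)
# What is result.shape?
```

(7, 1, 5, 7)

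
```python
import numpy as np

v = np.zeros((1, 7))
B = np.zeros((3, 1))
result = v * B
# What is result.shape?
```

(3, 7)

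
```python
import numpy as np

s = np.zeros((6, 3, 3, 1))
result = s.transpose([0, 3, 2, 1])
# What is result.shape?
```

(6, 1, 3, 3)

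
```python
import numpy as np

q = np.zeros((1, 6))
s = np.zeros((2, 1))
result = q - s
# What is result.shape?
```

(2, 6)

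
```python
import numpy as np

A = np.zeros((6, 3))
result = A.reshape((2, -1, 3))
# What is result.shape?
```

(2, 3, 3)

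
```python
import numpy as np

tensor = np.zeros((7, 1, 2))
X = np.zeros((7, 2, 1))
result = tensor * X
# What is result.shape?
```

(7, 2, 2)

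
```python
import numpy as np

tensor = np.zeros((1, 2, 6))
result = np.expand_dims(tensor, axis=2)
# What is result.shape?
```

(1, 2, 1, 6)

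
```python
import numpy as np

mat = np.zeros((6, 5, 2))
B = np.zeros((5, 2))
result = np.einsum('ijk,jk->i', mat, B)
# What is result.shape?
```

(6,)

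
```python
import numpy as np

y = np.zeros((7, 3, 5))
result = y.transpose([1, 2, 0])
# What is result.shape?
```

(3, 5, 7)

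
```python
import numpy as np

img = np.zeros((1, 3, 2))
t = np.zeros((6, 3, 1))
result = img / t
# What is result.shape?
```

(6, 3, 2)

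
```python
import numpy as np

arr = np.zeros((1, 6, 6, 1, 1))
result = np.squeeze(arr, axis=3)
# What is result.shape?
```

(1, 6, 6, 1)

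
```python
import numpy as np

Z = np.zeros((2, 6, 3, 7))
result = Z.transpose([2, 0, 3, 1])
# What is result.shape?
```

(3, 2, 7, 6)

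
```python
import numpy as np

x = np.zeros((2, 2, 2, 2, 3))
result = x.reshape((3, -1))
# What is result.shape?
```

(3, 16)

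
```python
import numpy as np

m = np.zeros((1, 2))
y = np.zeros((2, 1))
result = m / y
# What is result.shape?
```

(2, 2)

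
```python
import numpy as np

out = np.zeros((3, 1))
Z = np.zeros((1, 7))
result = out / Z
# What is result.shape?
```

(3, 7)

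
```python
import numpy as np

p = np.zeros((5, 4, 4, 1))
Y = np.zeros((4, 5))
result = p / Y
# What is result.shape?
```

(5, 4, 4, 5)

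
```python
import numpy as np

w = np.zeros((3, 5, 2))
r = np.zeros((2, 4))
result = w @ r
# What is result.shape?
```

(3, 5, 4)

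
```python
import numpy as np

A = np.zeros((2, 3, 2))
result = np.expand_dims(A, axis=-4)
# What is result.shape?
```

(1, 2, 3, 2)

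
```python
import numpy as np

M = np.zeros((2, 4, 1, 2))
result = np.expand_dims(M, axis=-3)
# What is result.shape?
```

(2, 4, 1, 1, 2)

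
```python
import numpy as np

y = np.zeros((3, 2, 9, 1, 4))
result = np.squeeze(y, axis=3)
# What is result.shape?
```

(3, 2, 9, 4)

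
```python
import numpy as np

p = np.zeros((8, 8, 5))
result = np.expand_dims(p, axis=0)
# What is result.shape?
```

(1, 8, 8, 5)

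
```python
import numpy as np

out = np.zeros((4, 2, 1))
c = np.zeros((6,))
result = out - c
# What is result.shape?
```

(4, 2, 6)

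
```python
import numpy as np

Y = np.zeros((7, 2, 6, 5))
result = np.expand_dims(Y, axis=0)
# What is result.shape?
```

(1, 7, 2, 6, 5)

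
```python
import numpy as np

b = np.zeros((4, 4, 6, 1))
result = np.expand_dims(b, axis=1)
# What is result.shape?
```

(4, 1, 4, 6, 1)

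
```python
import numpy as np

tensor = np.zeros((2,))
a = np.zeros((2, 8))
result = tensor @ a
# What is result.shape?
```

(8,)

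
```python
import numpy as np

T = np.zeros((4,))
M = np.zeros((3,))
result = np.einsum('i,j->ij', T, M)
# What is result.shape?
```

(4, 3)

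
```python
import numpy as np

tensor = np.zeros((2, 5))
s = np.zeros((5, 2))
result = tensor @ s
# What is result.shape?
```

(2, 2)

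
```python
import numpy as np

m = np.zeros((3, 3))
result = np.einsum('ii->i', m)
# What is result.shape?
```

(3,)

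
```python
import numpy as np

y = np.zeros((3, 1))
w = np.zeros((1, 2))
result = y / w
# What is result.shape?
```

(3, 2)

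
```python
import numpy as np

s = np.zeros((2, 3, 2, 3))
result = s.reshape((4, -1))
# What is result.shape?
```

(4, 9)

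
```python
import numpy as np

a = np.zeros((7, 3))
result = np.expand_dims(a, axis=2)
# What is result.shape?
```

(7, 3, 1)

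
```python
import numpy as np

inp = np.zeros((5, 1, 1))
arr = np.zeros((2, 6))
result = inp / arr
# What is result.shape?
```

(5, 2, 6)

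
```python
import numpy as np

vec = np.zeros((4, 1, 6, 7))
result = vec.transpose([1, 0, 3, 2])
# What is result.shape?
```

(1, 4, 7, 6)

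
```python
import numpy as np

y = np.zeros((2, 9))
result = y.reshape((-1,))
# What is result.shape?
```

(18,)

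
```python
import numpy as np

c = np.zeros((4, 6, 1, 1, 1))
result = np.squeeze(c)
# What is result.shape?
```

(4, 6)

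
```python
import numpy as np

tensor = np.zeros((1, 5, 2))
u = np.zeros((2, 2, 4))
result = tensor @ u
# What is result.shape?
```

(2, 5, 4)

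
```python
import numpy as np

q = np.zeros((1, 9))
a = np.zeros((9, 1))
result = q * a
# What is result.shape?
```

(9, 9)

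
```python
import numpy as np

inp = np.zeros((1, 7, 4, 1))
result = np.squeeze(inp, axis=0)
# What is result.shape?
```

(7, 4, 1)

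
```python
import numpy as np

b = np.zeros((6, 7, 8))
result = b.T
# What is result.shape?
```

(8, 7, 6)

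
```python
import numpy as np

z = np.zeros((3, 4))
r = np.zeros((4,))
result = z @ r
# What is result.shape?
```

(3,)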